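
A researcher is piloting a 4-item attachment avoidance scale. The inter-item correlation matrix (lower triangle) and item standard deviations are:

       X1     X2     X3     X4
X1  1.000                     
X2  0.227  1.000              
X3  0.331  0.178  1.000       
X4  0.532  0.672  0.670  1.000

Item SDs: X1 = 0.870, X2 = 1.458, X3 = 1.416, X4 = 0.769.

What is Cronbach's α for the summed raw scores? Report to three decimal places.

Σσ²ᵢ = 0.870² + 1.458² + 1.416² + 0.769² = 5.4791
Covariances σ_ij = r_ij · s_i · s_j:
  σ(X1,X2) = 0.227 × 0.870 × 1.458 = 0.2879
  σ(X1,X3) = 0.331 × 0.870 × 1.416 = 0.4078
  σ(X1,X4) = 0.532 × 0.870 × 0.769 = 0.3559
  σ(X2,X3) = 0.178 × 1.458 × 1.416 = 0.3675
  σ(X2,X4) = 0.672 × 1.458 × 0.769 = 0.7534
  σ(X3,X4) = 0.670 × 1.416 × 0.769 = 0.7296
σ²_T = Σσ²ᵢ + 2·Σσ_ij = 5.4791 + 2 × 2.9021 = 11.2833
α = (4/3)·(1 − 5.4791/11.2833) = 0.686

Cronbach's α = 0.686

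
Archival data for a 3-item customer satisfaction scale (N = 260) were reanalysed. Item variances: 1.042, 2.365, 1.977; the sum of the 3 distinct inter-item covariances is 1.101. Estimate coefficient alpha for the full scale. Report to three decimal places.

coefficient alpha = 0.435

sum of item variances = 1.042 + 2.365 + 1.977 = 5.384
Sum of distinct covariances = 1.101
σ²_T = sum of item variances + 2·Σcov = 5.384 + 2 × 1.101 = 7.586
α = (3/2)·(1 − 5.384/7.586) = 0.435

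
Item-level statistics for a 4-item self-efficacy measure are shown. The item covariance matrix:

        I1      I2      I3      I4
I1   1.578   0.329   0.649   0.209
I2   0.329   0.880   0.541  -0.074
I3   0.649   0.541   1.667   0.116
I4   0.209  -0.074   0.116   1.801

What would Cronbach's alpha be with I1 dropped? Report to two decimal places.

α = 0.32

Remaining items: I2, I3, I4 (k = 3).
ΣVar(i) = 0.880 + 1.667 + 1.801 = 4.348
σ²_T = 4.348 + 2 × 0.583 = 5.514
α (item deleted) = (3/2)·(1 − 4.348/5.514) = 0.32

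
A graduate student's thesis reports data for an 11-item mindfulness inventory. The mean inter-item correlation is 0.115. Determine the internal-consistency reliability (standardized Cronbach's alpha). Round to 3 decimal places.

Standardized α = k·r̄ / (1 + (k−1)·r̄) = 11 × 0.115 / (1 + 10 × 0.115)
  = 1.2650 / 2.1500 = 0.588

standardized Cronbach's alpha = 0.588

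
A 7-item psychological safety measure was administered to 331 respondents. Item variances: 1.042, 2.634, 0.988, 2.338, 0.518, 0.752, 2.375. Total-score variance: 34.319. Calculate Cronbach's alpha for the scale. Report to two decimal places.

ΣVar(i) = 1.042 + 2.634 + 0.988 + 2.338 + 0.518 + 0.752 + 2.375 = 10.647
α = (k/(k−1))·(1 − ΣVar(i)/σ²_total) = (7/6)·(1 − 10.647/34.319) = 0.80

α = 0.80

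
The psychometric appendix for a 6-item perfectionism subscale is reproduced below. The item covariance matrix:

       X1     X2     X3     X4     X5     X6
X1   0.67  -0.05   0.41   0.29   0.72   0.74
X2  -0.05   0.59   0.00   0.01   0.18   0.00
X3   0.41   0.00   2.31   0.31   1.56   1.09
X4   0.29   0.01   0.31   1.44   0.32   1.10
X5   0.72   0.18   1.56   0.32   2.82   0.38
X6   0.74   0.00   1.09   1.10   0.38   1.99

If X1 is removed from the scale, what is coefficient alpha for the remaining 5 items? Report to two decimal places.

Remaining items: X2, X3, X4, X5, X6 (k = 5).
Σσ²ᵢ = 0.59 + 2.31 + 1.44 + 2.82 + 1.99 = 9.15
σ²_total = 9.15 + 2 × 4.95 = 19.05
α (item deleted) = (5/4)·(1 − 9.15/19.05) = 0.65

coefficient alpha = 0.65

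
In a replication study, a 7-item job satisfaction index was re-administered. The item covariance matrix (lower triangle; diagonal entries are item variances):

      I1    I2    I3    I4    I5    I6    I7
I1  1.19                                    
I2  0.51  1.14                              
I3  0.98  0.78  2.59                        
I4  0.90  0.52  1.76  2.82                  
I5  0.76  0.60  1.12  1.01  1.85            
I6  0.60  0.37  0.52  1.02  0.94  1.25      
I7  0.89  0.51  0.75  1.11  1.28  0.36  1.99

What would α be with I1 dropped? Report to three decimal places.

α = 0.822

Remaining items: I2, I3, I4, I5, I6, I7 (k = 6).
Σσᵢ² = 1.14 + 2.59 + 2.82 + 1.85 + 1.25 + 1.99 = 11.64
Var(T) = 11.64 + 2 × 12.65 = 36.94
α (item deleted) = (6/5)·(1 − 11.64/36.94) = 0.822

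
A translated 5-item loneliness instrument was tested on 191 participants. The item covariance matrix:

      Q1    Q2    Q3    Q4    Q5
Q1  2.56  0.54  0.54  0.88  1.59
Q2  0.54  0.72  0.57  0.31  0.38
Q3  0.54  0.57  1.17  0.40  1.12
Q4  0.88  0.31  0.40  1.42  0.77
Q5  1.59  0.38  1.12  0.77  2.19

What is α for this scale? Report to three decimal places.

α = 0.797

Σσ²ᵢ = 2.56 + 0.72 + 1.17 + 1.42 + 2.19 = 8.06
Sum of the distinct covariances = 7.10
total variance = 8.06 + 2 × 7.10 = 22.26
α = (k/(k−1))·(1 − Σσ²ᵢ/total variance) = (5/4)·(1 − 8.06/22.26) = 0.797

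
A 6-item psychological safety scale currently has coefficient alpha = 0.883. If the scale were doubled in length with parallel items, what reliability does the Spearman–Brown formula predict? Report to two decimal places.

Length factor m = 2
α' = m·α / (1 + (m−1)·α)
   = 2 × 0.883 / (1 + (2 − 1) × 0.883)
   = 1.7660 / 1.8830 = 0.94

predicted reliability = 0.94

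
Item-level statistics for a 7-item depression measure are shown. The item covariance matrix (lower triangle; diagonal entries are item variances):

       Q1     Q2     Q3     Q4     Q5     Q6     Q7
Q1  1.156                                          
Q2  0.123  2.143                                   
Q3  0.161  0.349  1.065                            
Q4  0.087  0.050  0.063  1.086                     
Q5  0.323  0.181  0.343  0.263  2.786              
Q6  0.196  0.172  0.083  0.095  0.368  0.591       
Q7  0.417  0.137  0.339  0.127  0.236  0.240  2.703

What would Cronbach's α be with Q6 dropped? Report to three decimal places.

Remaining items: Q1, Q2, Q3, Q4, Q5, Q7 (k = 6).
Σσ²ᵢ = 1.156 + 2.143 + 1.065 + 1.086 + 2.786 + 2.703 = 10.939
Var(T) = 10.939 + 2 × 3.199 = 17.337
α (item deleted) = (6/5)·(1 − 10.939/17.337) = 0.443

α = 0.443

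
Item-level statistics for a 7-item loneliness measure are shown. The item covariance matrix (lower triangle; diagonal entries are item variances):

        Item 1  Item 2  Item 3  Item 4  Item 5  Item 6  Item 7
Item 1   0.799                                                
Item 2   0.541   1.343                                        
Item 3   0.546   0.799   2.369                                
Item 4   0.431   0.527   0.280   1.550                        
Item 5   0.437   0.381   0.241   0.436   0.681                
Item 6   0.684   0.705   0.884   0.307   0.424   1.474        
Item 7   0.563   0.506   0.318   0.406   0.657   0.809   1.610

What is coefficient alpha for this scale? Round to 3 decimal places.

α = 0.804

Σσ²ᵢ = 0.799 + 1.343 + 2.369 + 1.550 + 0.681 + 1.474 + 1.610 = 9.826
Σ_{i<j} σ_ij = 10.882
Var(T) = 9.826 + 2 × 10.882 = 31.590
α = (k/(k−1))·(1 − Σσ²ᵢ/Var(T)) = (7/6)·(1 − 9.826/31.590) = 0.804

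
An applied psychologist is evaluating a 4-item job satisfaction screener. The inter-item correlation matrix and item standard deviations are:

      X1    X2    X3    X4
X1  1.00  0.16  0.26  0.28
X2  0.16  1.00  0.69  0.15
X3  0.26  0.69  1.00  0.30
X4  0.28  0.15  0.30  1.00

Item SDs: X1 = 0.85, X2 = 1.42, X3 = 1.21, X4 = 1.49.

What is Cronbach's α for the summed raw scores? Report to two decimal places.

Cronbach's α = 0.63

Σσ²ᵢ = 0.85² + 1.42² + 1.21² + 1.49² = 6.4231
Covariances σ_ij = r_ij · s_i · s_j:
  σ(X1,X2) = 0.16 × 0.85 × 1.42 = 0.1931
  σ(X1,X3) = 0.26 × 0.85 × 1.21 = 0.2674
  σ(X1,X4) = 0.28 × 0.85 × 1.49 = 0.3546
  σ(X2,X3) = 0.69 × 1.42 × 1.21 = 1.1856
  σ(X2,X4) = 0.15 × 1.42 × 1.49 = 0.3174
  σ(X3,X4) = 0.30 × 1.21 × 1.49 = 0.5409
σ²_T = Σσ²ᵢ + 2·Σσ_ij = 6.4231 + 2 × 2.8590 = 12.1411
α = (4/3)·(1 − 6.4231/12.1411) = 0.63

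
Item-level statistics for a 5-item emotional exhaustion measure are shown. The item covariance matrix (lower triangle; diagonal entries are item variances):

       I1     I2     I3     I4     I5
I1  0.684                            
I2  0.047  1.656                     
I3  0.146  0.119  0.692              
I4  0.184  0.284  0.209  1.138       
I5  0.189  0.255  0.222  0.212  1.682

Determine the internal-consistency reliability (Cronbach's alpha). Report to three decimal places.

Cronbach's alpha = 0.487

sum of item variances = 0.684 + 1.656 + 0.692 + 1.138 + 1.682 = 5.852
Σ_{i<j} σ_ij = 1.867
σ²_total = 5.852 + 2 × 1.867 = 9.586
α = (k/(k−1))·(1 − sum of item variances/σ²_total) = (5/4)·(1 − 5.852/9.586) = 0.487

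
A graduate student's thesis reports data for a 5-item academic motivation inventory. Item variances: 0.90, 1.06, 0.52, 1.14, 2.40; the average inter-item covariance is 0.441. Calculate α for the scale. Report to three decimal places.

Σσᵢ² = 0.90 + 1.06 + 0.52 + 1.14 + 2.40 = 6.02
Sum of the 10 distinct covariances = 10 × 0.441 = 4.410
total variance = Σσᵢ² + 2·Σcov = 6.02 + 2 × 4.410 = 14.840
α = (5/4)·(1 − 6.02/14.840) = 0.743

α = 0.743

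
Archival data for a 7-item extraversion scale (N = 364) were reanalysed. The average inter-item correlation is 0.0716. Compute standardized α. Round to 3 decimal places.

Standardized α = k·r̄ / (1 + (k−1)·r̄) = 7 × 0.0716 / (1 + 6 × 0.0716)
  = 0.5012 / 1.4296 = 0.351

standardized α = 0.351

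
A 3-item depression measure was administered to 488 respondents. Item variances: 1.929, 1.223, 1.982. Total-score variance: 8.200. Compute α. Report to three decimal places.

α = 0.561

ΣVar(i) = 1.929 + 1.223 + 1.982 = 5.134
α = (k/(k−1))·(1 − ΣVar(i)/Var(T)) = (3/2)·(1 − 5.134/8.200) = 0.561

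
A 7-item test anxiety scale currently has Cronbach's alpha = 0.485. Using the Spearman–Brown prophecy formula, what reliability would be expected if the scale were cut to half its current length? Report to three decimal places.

predicted reliability = 0.320

Length factor m = 1/2
α' = m·α / (1 − (1−m)·α)
   = 1/2 × 0.485 / (1 − (1 − 1/2) × 0.485)
   = 0.2425 / 0.7575 = 0.320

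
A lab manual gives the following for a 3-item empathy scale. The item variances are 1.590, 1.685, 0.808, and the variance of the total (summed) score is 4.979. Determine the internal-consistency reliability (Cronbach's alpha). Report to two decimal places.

Σσᵢ² = 1.590 + 1.685 + 0.808 = 4.083
α = (k/(k−1))·(1 − Σσᵢ²/total variance) = (3/2)·(1 − 4.083/4.979) = 0.27

Cronbach's alpha = 0.27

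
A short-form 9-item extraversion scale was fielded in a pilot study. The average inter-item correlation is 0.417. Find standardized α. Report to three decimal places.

Standardized α = k·r̄ / (1 + (k−1)·r̄) = 9 × 0.417 / (1 + 8 × 0.417)
  = 3.7530 / 4.3360 = 0.866

standardized α = 0.866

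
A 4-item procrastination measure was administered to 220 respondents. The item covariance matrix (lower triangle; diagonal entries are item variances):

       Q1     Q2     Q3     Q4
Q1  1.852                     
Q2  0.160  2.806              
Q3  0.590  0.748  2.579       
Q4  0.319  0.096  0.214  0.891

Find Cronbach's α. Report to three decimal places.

Cronbach's α = 0.458

ΣVar(i) = 1.852 + 2.806 + 2.579 + 0.891 = 8.128
Sum of the distinct covariances = 2.127
σ²_total = 8.128 + 2 × 2.127 = 12.382
α = (k/(k−1))·(1 − ΣVar(i)/σ²_total) = (4/3)·(1 − 8.128/12.382) = 0.458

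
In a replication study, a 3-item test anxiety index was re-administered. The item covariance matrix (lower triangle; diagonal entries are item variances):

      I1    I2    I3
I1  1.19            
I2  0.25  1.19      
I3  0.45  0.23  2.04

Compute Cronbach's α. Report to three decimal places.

Cronbach's α = 0.444

Σσ²ᵢ = 1.19 + 1.19 + 2.04 = 4.42
Σ_{i<j} σ_ij = 0.93
Var(T) = 4.42 + 2 × 0.93 = 6.28
α = (k/(k−1))·(1 − Σσ²ᵢ/Var(T)) = (3/2)·(1 − 4.42/6.28) = 0.444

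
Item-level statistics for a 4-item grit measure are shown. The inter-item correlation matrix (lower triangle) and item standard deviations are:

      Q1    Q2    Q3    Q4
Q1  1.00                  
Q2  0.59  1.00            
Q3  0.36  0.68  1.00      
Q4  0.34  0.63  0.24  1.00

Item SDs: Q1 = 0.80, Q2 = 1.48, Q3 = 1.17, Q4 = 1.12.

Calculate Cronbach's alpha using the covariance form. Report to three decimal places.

Σσ²ᵢ = 0.80² + 1.48² + 1.17² + 1.12² = 5.4537
Covariances σ_ij = r_ij · s_i · s_j:
  σ(Q1,Q2) = 0.59 × 0.80 × 1.48 = 0.6986
  σ(Q1,Q3) = 0.36 × 0.80 × 1.17 = 0.3370
  σ(Q1,Q4) = 0.34 × 0.80 × 1.12 = 0.3046
  σ(Q2,Q3) = 0.68 × 1.48 × 1.17 = 1.1775
  σ(Q2,Q4) = 0.63 × 1.48 × 1.12 = 1.0443
  σ(Q3,Q4) = 0.24 × 1.17 × 1.12 = 0.3145
σ²_T = Σσ²ᵢ + 2·Σσ_ij = 5.4537 + 2 × 3.8765 = 13.2067
α = (4/3)·(1 − 5.4537/13.2067) = 0.783

α = 0.783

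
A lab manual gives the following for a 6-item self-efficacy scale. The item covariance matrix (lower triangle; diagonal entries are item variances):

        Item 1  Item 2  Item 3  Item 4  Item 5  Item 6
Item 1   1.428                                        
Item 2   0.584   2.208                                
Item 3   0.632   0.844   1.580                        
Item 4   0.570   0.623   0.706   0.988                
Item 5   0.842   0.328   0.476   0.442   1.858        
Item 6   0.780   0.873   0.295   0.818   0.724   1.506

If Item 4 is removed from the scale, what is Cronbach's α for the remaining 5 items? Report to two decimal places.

Remaining items: Item 1, Item 2, Item 3, Item 5, Item 6 (k = 5).
ΣVar(i) = 1.428 + 2.208 + 1.580 + 1.858 + 1.506 = 8.580
σ²_T = 8.580 + 2 × 6.378 = 21.336
α (item deleted) = (5/4)·(1 − 8.580/21.336) = 0.75

Cronbach's α = 0.75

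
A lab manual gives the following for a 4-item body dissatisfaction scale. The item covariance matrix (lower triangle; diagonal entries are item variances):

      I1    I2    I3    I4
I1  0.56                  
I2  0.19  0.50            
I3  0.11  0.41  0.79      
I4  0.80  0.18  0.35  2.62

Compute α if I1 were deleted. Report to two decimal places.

Remaining items: I2, I3, I4 (k = 3).
Σσ²ᵢ = 0.50 + 0.79 + 2.62 = 3.91
σ²_total = 3.91 + 2 × 0.94 = 5.79
α (item deleted) = (3/2)·(1 − 3.91/5.79) = 0.49

α = 0.49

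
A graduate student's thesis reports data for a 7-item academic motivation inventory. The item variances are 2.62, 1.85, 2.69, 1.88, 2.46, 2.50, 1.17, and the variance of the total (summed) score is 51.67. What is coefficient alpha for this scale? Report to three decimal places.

coefficient alpha = 0.824

Σσᵢ² = 2.62 + 1.85 + 2.69 + 1.88 + 2.46 + 2.50 + 1.17 = 15.17
α = (k/(k−1))·(1 − Σσᵢ²/σ²_total) = (7/6)·(1 − 15.17/51.67) = 0.824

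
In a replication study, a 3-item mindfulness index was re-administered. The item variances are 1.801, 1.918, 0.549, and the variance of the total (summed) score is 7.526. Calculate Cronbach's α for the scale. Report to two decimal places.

Σσᵢ² = 1.801 + 1.918 + 0.549 = 4.268
α = (k/(k−1))·(1 − Σσᵢ²/σ²_total) = (3/2)·(1 − 4.268/7.526) = 0.65

Cronbach's α = 0.65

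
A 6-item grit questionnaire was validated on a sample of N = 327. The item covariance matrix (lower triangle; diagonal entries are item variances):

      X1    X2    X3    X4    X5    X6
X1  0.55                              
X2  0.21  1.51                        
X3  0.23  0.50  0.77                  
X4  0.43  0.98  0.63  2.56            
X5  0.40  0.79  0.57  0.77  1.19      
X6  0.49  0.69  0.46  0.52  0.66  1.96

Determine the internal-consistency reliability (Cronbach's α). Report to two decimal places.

α = 0.79

Σσ²ᵢ = 0.55 + 1.51 + 0.77 + 2.56 + 1.19 + 1.96 = 8.54
Sum of off-diagonal covariances = 8.33
Var(T) = 8.54 + 2 × 8.33 = 25.20
α = (k/(k−1))·(1 − Σσ²ᵢ/Var(T)) = (6/5)·(1 − 8.54/25.20) = 0.79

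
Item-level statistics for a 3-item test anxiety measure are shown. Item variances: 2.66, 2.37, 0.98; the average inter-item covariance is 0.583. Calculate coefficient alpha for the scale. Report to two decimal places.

sum of item variances = 2.66 + 2.37 + 0.98 = 6.01
Sum of the 3 distinct covariances = 3 × 0.583 = 1.749
σ²_T = sum of item variances + 2·Σcov = 6.01 + 2 × 1.749 = 9.508
α = (3/2)·(1 − 6.01/9.508) = 0.55

coefficient alpha = 0.55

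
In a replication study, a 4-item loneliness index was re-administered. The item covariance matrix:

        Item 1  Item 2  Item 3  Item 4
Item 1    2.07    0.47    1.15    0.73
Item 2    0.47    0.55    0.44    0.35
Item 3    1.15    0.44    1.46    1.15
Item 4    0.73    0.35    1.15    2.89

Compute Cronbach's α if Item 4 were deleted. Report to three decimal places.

Remaining items: Item 1, Item 2, Item 3 (k = 3).
Σσ²ᵢ = 2.07 + 0.55 + 1.46 = 4.08
σ²_T = 4.08 + 2 × 2.06 = 8.20
α (item deleted) = (3/2)·(1 − 4.08/8.20) = 0.754

Cronbach's α = 0.754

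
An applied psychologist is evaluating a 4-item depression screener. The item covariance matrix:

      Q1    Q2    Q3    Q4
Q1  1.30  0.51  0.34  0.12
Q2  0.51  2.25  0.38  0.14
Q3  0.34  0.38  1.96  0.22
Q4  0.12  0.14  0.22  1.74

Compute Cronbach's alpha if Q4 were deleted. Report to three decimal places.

Cronbach's alpha = 0.463

Remaining items: Q1, Q2, Q3 (k = 3).
ΣVar(i) = 1.30 + 2.25 + 1.96 = 5.51
σ²_T = 5.51 + 2 × 1.23 = 7.97
α (item deleted) = (3/2)·(1 − 5.51/7.97) = 0.463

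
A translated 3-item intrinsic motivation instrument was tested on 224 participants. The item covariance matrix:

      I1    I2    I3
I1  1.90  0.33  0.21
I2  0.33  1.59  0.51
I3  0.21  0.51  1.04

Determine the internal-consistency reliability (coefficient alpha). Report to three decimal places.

α = 0.475

Σσᵢ² = 1.90 + 1.59 + 1.04 = 4.53
Sum of the distinct covariances = 1.05
σ²_T = 4.53 + 2 × 1.05 = 6.63
α = (k/(k−1))·(1 − Σσᵢ²/σ²_T) = (3/2)·(1 − 4.53/6.63) = 0.475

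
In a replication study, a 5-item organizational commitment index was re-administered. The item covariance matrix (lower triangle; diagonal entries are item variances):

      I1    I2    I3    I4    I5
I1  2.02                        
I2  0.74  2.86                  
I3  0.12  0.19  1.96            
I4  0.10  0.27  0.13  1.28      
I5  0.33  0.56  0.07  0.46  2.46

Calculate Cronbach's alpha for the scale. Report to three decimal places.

α = 0.449

sum of item variances = 2.02 + 2.86 + 1.96 + 1.28 + 2.46 = 10.58
Σ_{i<j} σ_ij = 2.97
σ²_T = 10.58 + 2 × 2.97 = 16.52
α = (k/(k−1))·(1 − sum of item variances/σ²_T) = (5/4)·(1 − 10.58/16.52) = 0.449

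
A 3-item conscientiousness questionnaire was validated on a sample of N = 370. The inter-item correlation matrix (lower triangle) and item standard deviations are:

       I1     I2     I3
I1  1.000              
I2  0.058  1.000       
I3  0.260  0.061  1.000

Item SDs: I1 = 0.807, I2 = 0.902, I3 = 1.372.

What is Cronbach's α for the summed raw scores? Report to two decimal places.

Σσ²ᵢ = 0.807² + 0.902² + 1.372² = 3.3472
Covariances σ_ij = r_ij · s_i · s_j:
  σ(I1,I2) = 0.058 × 0.807 × 0.902 = 0.0422
  σ(I1,I3) = 0.260 × 0.807 × 1.372 = 0.2879
  σ(I2,I3) = 0.061 × 0.902 × 1.372 = 0.0755
σ²_T = Σσ²ᵢ + 2·Σσ_ij = 3.3472 + 2 × 0.4056 = 4.1584
α = (3/2)·(1 − 3.3472/4.1584) = 0.29

α = 0.29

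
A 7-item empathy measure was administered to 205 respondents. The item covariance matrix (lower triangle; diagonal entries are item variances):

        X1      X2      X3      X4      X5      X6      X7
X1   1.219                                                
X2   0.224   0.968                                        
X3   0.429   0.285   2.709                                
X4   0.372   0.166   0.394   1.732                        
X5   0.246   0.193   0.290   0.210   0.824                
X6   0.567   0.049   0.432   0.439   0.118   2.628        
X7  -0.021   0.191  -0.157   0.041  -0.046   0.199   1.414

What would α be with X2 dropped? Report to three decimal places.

Remaining items: X1, X3, X4, X5, X6, X7 (k = 6).
Σσᵢ² = 1.219 + 2.709 + 1.732 + 0.824 + 2.628 + 1.414 = 10.526
total variance = 10.526 + 2 × 3.513 = 17.552
α (item deleted) = (6/5)·(1 − 10.526/17.552) = 0.480

α = 0.480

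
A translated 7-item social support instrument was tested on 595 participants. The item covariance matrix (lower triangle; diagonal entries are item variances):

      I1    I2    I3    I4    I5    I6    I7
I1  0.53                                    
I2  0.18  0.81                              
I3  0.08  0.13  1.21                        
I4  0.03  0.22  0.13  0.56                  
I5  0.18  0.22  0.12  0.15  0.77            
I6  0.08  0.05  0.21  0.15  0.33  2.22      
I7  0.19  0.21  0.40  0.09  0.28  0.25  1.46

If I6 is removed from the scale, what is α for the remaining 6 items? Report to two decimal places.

α = 0.59

Remaining items: I1, I2, I3, I4, I5, I7 (k = 6).
sum of item variances = 0.53 + 0.81 + 1.21 + 0.56 + 0.77 + 1.46 = 5.34
Var(T) = 5.34 + 2 × 2.61 = 10.56
α (item deleted) = (6/5)·(1 − 5.34/10.56) = 0.59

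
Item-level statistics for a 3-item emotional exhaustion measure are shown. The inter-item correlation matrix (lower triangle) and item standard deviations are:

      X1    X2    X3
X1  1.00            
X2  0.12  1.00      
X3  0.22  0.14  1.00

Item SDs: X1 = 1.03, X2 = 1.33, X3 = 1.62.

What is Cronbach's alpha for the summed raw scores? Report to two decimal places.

Cronbach's alpha = 0.35

Σσ²ᵢ = 1.03² + 1.33² + 1.62² = 5.4542
Covariances σ_ij = r_ij · s_i · s_j:
  σ(X1,X2) = 0.12 × 1.03 × 1.33 = 0.1644
  σ(X1,X3) = 0.22 × 1.03 × 1.62 = 0.3671
  σ(X2,X3) = 0.14 × 1.33 × 1.62 = 0.3016
σ²_T = Σσ²ᵢ + 2·Σσ_ij = 5.4542 + 2 × 0.8331 = 7.1204
α = (3/2)·(1 − 5.4542/7.1204) = 0.35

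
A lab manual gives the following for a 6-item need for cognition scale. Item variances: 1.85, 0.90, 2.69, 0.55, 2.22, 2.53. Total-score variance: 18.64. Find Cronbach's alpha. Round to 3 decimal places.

Cronbach's alpha = 0.509

ΣVar(i) = 1.85 + 0.90 + 2.69 + 0.55 + 2.22 + 2.53 = 10.74
α = (k/(k−1))·(1 − ΣVar(i)/σ²_total) = (6/5)·(1 − 10.74/18.64) = 0.509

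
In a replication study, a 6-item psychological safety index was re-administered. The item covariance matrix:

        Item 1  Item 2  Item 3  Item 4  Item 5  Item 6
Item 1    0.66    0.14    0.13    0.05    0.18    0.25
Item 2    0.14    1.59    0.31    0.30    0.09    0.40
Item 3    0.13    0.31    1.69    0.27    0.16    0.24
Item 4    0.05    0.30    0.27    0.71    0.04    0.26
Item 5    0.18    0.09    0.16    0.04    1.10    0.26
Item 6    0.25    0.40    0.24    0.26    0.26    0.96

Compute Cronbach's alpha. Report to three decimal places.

α = 0.574

sum of item variances = 0.66 + 1.59 + 1.69 + 0.71 + 1.10 + 0.96 = 6.71
Sum of off-diagonal covariances = 3.08
σ²_T = 6.71 + 2 × 3.08 = 12.87
α = (k/(k−1))·(1 − sum of item variances/σ²_T) = (6/5)·(1 − 6.71/12.87) = 0.574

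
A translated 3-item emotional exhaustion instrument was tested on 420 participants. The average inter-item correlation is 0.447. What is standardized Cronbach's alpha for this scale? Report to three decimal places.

α = 0.708

Standardized α = k·r̄ / (1 + (k−1)·r̄) = 3 × 0.447 / (1 + 2 × 0.447)
  = 1.3410 / 1.8940 = 0.708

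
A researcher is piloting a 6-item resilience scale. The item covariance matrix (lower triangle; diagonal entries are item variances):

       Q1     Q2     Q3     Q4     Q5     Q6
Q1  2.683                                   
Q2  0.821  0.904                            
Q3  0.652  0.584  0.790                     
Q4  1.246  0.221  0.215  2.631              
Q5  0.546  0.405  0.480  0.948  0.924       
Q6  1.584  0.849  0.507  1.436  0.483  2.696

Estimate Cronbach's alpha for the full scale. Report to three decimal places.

α = 0.809

sum of item variances = 2.683 + 0.904 + 0.790 + 2.631 + 0.924 + 2.696 = 10.628
Sum of off-diagonal covariances = 10.977
σ²_total = 10.628 + 2 × 10.977 = 32.582
α = (k/(k−1))·(1 − sum of item variances/σ²_total) = (6/5)·(1 − 10.628/32.582) = 0.809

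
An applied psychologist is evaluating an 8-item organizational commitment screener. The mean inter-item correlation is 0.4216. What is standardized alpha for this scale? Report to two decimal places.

α = 0.85

Standardized α = k·r̄ / (1 + (k−1)·r̄) = 8 × 0.4216 / (1 + 7 × 0.4216)
  = 3.3728 / 3.9512 = 0.85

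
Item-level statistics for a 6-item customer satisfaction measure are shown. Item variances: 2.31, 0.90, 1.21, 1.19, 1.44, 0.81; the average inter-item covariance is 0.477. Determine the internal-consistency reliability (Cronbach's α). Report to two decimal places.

α = 0.77

Σσᵢ² = 2.31 + 0.90 + 1.21 + 1.19 + 1.44 + 0.81 = 7.86
Sum of the 15 distinct covariances = 15 × 0.477 = 7.155
σ²_total = Σσᵢ² + 2·Σcov = 7.86 + 2 × 7.155 = 22.170
α = (6/5)·(1 − 7.86/22.170) = 0.77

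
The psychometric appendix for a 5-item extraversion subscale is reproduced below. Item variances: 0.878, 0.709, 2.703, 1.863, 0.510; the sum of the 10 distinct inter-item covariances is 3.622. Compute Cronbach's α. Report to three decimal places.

Σσᵢ² = 0.878 + 0.709 + 2.703 + 1.863 + 0.510 = 6.663
Sum of distinct covariances = 3.622
σ²_T = Σσᵢ² + 2·Σcov = 6.663 + 2 × 3.622 = 13.907
α = (5/4)·(1 − 6.663/13.907) = 0.651

Cronbach's α = 0.651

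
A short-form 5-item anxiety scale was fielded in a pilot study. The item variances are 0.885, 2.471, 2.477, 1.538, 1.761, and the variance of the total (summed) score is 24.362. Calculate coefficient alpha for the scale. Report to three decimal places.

α = 0.781

sum of item variances = 0.885 + 2.471 + 2.477 + 1.538 + 1.761 = 9.132
α = (k/(k−1))·(1 − sum of item variances/total variance) = (5/4)·(1 − 9.132/24.362) = 0.781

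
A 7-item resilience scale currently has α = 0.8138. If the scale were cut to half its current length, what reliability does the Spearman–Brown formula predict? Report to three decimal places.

Length factor m = 1/2
α' = m·α / (1 − (1−m)·α)
   = 1/2 × 0.8138 / (1 − (1 − 1/2) × 0.8138)
   = 0.4069 / 0.5931 = 0.686

predicted reliability = 0.686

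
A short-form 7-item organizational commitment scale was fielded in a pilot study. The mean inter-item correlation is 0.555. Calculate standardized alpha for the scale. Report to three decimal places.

α = 0.897

Standardized α = k·r̄ / (1 + (k−1)·r̄) = 7 × 0.555 / (1 + 6 × 0.555)
  = 3.8850 / 4.3300 = 0.897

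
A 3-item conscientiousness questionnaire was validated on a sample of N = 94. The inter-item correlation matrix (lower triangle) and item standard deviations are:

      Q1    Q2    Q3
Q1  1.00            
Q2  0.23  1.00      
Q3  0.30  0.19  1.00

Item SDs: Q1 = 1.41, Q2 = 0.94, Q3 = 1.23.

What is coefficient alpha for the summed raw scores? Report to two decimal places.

Σσ²ᵢ = 1.41² + 0.94² + 1.23² = 4.3846
Covariances σ_ij = r_ij · s_i · s_j:
  σ(Q1,Q2) = 0.23 × 1.41 × 0.94 = 0.3048
  σ(Q1,Q3) = 0.30 × 1.41 × 1.23 = 0.5203
  σ(Q2,Q3) = 0.19 × 0.94 × 1.23 = 0.2197
σ²_T = Σσ²ᵢ + 2·Σσ_ij = 4.3846 + 2 × 1.0448 = 6.4742
α = (3/2)·(1 − 4.3846/6.4742) = 0.48

α = 0.48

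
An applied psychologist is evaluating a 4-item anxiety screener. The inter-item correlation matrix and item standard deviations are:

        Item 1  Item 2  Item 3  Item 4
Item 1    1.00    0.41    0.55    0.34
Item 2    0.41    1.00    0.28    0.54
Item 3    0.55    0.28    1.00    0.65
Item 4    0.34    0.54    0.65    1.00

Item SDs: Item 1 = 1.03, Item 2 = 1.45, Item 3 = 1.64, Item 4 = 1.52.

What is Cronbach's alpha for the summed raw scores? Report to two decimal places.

Σσ²ᵢ = 1.03² + 1.45² + 1.64² + 1.52² = 8.1634
Covariances σ_ij = r_ij · s_i · s_j:
  σ(Item 1,Item 2) = 0.41 × 1.03 × 1.45 = 0.6123
  σ(Item 1,Item 3) = 0.55 × 1.03 × 1.64 = 0.9291
  σ(Item 1,Item 4) = 0.34 × 1.03 × 1.52 = 0.5323
  σ(Item 2,Item 3) = 0.28 × 1.45 × 1.64 = 0.6658
  σ(Item 2,Item 4) = 0.54 × 1.45 × 1.52 = 1.1902
  σ(Item 3,Item 4) = 0.65 × 1.64 × 1.52 = 1.6203
σ²_T = Σσ²ᵢ + 2·Σσ_ij = 8.1634 + 2 × 5.5500 = 19.2634
α = (4/3)·(1 − 8.1634/19.2634) = 0.77

Cronbach's alpha = 0.77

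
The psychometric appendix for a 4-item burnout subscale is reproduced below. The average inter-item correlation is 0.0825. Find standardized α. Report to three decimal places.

Standardized α = k·r̄ / (1 + (k−1)·r̄) = 4 × 0.0825 / (1 + 3 × 0.0825)
  = 0.3300 / 1.2475 = 0.265

α = 0.265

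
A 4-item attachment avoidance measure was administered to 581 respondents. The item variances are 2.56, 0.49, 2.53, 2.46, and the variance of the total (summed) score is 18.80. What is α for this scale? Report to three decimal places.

Σσ²ᵢ = 2.56 + 0.49 + 2.53 + 2.46 = 8.04
α = (k/(k−1))·(1 − Σσ²ᵢ/σ²_total) = (4/3)·(1 − 8.04/18.80) = 0.763

α = 0.763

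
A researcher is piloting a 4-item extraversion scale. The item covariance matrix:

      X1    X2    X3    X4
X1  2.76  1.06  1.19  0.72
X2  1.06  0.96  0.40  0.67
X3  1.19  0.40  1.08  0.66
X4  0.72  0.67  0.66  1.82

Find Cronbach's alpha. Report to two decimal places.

ΣVar(i) = 2.76 + 0.96 + 1.08 + 1.82 = 6.62
Σ_{i<j} σ_ij = 4.70
σ²_total = 6.62 + 2 × 4.70 = 16.02
α = (k/(k−1))·(1 − ΣVar(i)/σ²_total) = (4/3)·(1 − 6.62/16.02) = 0.78

Cronbach's alpha = 0.78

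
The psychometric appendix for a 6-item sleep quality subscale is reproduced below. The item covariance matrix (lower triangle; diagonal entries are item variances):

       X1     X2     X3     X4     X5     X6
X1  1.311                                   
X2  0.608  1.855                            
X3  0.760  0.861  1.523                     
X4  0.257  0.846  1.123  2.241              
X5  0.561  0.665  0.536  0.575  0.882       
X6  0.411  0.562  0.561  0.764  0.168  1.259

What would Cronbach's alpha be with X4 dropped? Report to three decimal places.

Remaining items: X1, X2, X3, X5, X6 (k = 5).
Σσ²ᵢ = 1.311 + 1.855 + 1.523 + 0.882 + 1.259 = 6.830
σ²_total = 6.830 + 2 × 5.693 = 18.216
α (item deleted) = (5/4)·(1 − 6.830/18.216) = 0.781

α = 0.781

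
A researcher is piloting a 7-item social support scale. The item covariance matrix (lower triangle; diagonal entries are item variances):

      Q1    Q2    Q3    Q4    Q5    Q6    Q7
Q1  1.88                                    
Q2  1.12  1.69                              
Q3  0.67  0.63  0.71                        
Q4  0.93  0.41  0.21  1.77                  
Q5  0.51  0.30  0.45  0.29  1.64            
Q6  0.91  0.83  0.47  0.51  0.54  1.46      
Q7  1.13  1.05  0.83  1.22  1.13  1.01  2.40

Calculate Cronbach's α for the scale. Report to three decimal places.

Cronbach's α = 0.845

sum of item variances = 1.88 + 1.69 + 0.71 + 1.77 + 1.64 + 1.46 + 2.40 = 11.55
Sum of off-diagonal covariances = 15.15
total variance = 11.55 + 2 × 15.15 = 41.85
α = (k/(k−1))·(1 − sum of item variances/total variance) = (7/6)·(1 − 11.55/41.85) = 0.845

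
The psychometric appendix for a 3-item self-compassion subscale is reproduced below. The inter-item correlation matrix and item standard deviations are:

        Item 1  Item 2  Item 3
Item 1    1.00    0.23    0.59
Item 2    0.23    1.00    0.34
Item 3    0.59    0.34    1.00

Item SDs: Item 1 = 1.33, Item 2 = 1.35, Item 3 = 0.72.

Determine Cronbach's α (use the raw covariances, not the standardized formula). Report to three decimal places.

α = 0.584

Σσ²ᵢ = 1.33² + 1.35² + 0.72² = 4.1098
Covariances σ_ij = r_ij · s_i · s_j:
  σ(Item 1,Item 2) = 0.23 × 1.33 × 1.35 = 0.4130
  σ(Item 1,Item 3) = 0.59 × 1.33 × 0.72 = 0.5650
  σ(Item 2,Item 3) = 0.34 × 1.35 × 0.72 = 0.3305
σ²_T = Σσ²ᵢ + 2·Σσ_ij = 4.1098 + 2 × 1.3085 = 6.7268
α = (3/2)·(1 − 4.1098/6.7268) = 0.584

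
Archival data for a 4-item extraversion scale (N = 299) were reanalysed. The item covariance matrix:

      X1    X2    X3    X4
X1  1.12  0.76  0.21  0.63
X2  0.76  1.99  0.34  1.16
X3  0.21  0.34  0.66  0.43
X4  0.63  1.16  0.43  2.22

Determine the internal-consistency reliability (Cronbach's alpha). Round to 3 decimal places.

sum of item variances = 1.12 + 1.99 + 0.66 + 2.22 = 5.99
Sum of the distinct covariances = 3.53
Var(T) = 5.99 + 2 × 3.53 = 13.05
α = (k/(k−1))·(1 − sum of item variances/Var(T)) = (4/3)·(1 − 5.99/13.05) = 0.721

Cronbach's alpha = 0.721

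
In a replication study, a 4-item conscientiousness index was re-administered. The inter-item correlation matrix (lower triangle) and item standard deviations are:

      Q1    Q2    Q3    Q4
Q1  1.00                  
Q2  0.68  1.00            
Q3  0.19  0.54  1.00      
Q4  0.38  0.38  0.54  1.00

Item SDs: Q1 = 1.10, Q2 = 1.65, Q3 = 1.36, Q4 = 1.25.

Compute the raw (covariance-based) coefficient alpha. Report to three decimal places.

coefficient alpha = 0.766

Σσ²ᵢ = 1.10² + 1.65² + 1.36² + 1.25² = 7.3446
Covariances σ_ij = r_ij · s_i · s_j:
  σ(Q1,Q2) = 0.68 × 1.10 × 1.65 = 1.2342
  σ(Q1,Q3) = 0.19 × 1.10 × 1.36 = 0.2842
  σ(Q1,Q4) = 0.38 × 1.10 × 1.25 = 0.5225
  σ(Q2,Q3) = 0.54 × 1.65 × 1.36 = 1.2118
  σ(Q2,Q4) = 0.38 × 1.65 × 1.25 = 0.7837
  σ(Q3,Q4) = 0.54 × 1.36 × 1.25 = 0.9180
σ²_T = Σσ²ᵢ + 2·Σσ_ij = 7.3446 + 2 × 4.9544 = 17.2534
α = (4/3)·(1 − 7.3446/17.2534) = 0.766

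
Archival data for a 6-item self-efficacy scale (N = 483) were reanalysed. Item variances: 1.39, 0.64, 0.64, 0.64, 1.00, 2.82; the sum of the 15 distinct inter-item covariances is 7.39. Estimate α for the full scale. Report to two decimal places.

Σσᵢ² = 1.39 + 0.64 + 0.64 + 0.64 + 1.00 + 2.82 = 7.13
Sum of distinct covariances = 7.39
total variance = Σσᵢ² + 2·Σcov = 7.13 + 2 × 7.39 = 21.91
α = (6/5)·(1 − 7.13/21.91) = 0.81

α = 0.81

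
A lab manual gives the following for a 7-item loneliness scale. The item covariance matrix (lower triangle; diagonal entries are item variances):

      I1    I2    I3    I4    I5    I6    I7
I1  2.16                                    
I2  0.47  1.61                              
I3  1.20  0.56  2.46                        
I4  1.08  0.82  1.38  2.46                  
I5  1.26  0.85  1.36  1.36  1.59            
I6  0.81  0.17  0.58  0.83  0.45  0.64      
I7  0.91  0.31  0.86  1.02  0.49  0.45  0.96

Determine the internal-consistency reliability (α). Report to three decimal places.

α = 0.867

Σσ²ᵢ = 2.16 + 1.61 + 2.46 + 2.46 + 1.59 + 0.64 + 0.96 = 11.88
Sum of the distinct covariances = 17.22
σ²_T = 11.88 + 2 × 17.22 = 46.32
α = (k/(k−1))·(1 − Σσ²ᵢ/σ²_T) = (7/6)·(1 − 11.88/46.32) = 0.867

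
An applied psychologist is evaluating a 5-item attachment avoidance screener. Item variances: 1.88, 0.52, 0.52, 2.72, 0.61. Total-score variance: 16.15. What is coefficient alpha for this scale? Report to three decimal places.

α = 0.766

Σσᵢ² = 1.88 + 0.52 + 0.52 + 2.72 + 0.61 = 6.25
α = (k/(k−1))·(1 − Σσᵢ²/σ²_total) = (5/4)·(1 − 6.25/16.15) = 0.766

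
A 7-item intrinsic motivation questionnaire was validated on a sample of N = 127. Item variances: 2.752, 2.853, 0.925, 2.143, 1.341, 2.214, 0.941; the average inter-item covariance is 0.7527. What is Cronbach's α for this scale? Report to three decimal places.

Cronbach's α = 0.824

Σσᵢ² = 2.752 + 2.853 + 0.925 + 2.143 + 1.341 + 2.214 + 0.941 = 13.169
Sum of the 21 distinct covariances = 21 × 0.7527 = 15.8067
σ²_total = Σσᵢ² + 2·Σcov = 13.169 + 2 × 15.8067 = 44.7824
α = (7/6)·(1 − 13.169/44.7824) = 0.824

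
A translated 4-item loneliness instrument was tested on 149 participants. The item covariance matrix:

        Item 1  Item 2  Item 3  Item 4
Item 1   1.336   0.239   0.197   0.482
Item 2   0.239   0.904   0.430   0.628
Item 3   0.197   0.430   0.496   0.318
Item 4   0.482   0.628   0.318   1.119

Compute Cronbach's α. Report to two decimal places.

Σσᵢ² = 1.336 + 0.904 + 0.496 + 1.119 = 3.855
Σ_{i<j} σ_ij = 2.294
Var(T) = 3.855 + 2 × 2.294 = 8.443
α = (k/(k−1))·(1 − Σσᵢ²/Var(T)) = (4/3)·(1 − 3.855/8.443) = 0.72

Cronbach's α = 0.72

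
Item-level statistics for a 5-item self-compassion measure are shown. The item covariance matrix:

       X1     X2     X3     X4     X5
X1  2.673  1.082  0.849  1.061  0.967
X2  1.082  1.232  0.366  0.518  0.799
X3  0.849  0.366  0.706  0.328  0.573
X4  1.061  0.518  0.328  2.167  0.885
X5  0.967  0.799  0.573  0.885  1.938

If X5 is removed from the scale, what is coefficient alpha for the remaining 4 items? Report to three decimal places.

Remaining items: X1, X2, X3, X4 (k = 4).
Σσ²ᵢ = 2.673 + 1.232 + 0.706 + 2.167 = 6.778
σ²_total = 6.778 + 2 × 4.204 = 15.186
α (item deleted) = (4/3)·(1 − 6.778/15.186) = 0.738

coefficient alpha = 0.738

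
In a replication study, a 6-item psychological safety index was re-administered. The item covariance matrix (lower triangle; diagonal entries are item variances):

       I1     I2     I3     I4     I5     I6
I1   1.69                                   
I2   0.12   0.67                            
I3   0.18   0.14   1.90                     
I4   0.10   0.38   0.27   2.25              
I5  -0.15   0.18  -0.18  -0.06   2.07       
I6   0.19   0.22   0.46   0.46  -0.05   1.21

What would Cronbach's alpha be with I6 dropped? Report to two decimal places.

α = 0.23

Remaining items: I1, I2, I3, I4, I5 (k = 5).
ΣVar(i) = 1.69 + 0.67 + 1.90 + 2.25 + 2.07 = 8.58
total variance = 8.58 + 2 × 0.98 = 10.54
α (item deleted) = (5/4)·(1 − 8.58/10.54) = 0.23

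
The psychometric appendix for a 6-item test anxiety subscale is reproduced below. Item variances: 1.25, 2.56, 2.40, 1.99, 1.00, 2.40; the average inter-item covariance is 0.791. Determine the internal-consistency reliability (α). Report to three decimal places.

Σσ²ᵢ = 1.25 + 2.56 + 2.40 + 1.99 + 1.00 + 2.40 = 11.60
Sum of the 15 distinct covariances = 15 × 0.791 = 11.865
total variance = Σσ²ᵢ + 2·Σcov = 11.60 + 2 × 11.865 = 35.330
α = (6/5)·(1 − 11.60/35.330) = 0.806

α = 0.806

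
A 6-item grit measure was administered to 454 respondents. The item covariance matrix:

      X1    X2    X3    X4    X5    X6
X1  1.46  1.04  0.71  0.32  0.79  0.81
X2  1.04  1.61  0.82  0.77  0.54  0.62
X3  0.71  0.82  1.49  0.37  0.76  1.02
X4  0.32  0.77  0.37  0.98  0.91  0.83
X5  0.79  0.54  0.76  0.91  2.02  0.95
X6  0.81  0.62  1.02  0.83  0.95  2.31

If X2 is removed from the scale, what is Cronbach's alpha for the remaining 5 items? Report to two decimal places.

α = 0.80

Remaining items: X1, X3, X4, X5, X6 (k = 5).
ΣVar(i) = 1.46 + 1.49 + 0.98 + 2.02 + 2.31 = 8.26
total variance = 8.26 + 2 × 7.47 = 23.20
α (item deleted) = (5/4)·(1 − 8.26/23.20) = 0.80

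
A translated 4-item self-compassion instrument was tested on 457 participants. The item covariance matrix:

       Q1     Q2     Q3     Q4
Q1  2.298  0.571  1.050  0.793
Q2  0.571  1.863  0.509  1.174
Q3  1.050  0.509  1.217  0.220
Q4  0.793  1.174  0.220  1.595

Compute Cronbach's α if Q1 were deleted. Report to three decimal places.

Remaining items: Q2, Q3, Q4 (k = 3).
Σσᵢ² = 1.863 + 1.217 + 1.595 = 4.675
σ²_total = 4.675 + 2 × 1.903 = 8.481
α (item deleted) = (3/2)·(1 − 4.675/8.481) = 0.673

α = 0.673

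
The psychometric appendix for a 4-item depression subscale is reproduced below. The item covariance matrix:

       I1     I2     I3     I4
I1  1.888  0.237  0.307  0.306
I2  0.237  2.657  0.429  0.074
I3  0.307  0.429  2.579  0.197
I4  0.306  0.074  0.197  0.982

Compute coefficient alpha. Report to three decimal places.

α = 0.369

ΣVar(i) = 1.888 + 2.657 + 2.579 + 0.982 = 8.106
Sum of the distinct covariances = 1.550
σ²_T = 8.106 + 2 × 1.550 = 11.206
α = (k/(k−1))·(1 − ΣVar(i)/σ²_T) = (4/3)·(1 − 8.106/11.206) = 0.369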